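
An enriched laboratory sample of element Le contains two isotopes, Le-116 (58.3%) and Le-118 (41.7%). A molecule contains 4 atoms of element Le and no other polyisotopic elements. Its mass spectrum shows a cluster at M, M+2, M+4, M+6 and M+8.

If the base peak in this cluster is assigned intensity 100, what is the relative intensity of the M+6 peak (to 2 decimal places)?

47.68

(0.583 + 0.417)^4 gives M 0.1155, M+2 0.3305, M+4 0.3546, M+6 0.1691, M+8 0.0302; the largest is M+4.
P(M+4) = C(4,2) × 0.583^2 × 0.417^2 = 6 × 0.339889 × 0.173889 = 0.354618 (base)
P(M+6) = C(4,3) × 0.583^1 × 0.417^3 = 4 × 0.5830 × 0.07251171 = 0.169097
Relative intensity = 0.169097 / 0.354618 × 100 = 47.68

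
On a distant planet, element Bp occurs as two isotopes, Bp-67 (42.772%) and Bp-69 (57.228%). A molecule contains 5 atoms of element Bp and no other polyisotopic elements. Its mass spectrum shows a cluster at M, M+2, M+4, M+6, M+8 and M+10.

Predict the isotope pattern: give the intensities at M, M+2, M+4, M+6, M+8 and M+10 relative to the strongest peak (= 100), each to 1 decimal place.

Expanding (0.42772 + 0.57228)^5:
P(M) = 0.42772^5 = 0.014315
P(M+2) = 5 × 0.42772^4 × 0.57228^1 = 0.095767
P(M+4) = 10 × 0.42772^3 × 0.57228^2 = 0.256269
P(M+6) = 10 × 0.42772^2 × 0.57228^3 = 0.342882
P(M+8) = 5 × 0.42772^1 × 0.57228^4 = 0.229384
P(M+10) = 0.57228^5 = 0.061382
The M+6 peak is largest (0.342882); scaling to 100 gives 4.2 : 27.9 : 74.7 : 100.0 : 66.9 : 17.9.

4.2 : 27.9 : 74.7 : 100.0 : 66.9 : 17.9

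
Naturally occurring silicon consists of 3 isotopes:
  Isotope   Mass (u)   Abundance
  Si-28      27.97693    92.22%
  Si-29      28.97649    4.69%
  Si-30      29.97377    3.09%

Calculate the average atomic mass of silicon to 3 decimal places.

The abundance-weighted mean is 0.9222 × 27.97693 + 0.0469 × 28.97649 + 0.0309 × 29.97377
= 25.800325 + 1.358997 + 0.926189 = 28.085511 u

28.086 u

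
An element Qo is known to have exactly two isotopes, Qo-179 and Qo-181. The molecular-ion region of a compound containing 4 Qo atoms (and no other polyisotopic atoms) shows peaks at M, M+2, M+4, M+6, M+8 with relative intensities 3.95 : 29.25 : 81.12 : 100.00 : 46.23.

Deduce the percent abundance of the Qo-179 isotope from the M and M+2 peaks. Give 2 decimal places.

If p is the fraction of Qo that is Qo-179, then I(M+2)/I(M) = [C(4,1)·p^3·(1−p)] / p^4 = 4·(1−p)/p = 29.25/3.95 = 7.4051
(1−p)/p = 7.4051/4 = 1.8513  ⇒  p = 1/(1 + 1.8513) = 0.3507
Qo-179: 35.07%, Qo-181: 64.93%.

35.07%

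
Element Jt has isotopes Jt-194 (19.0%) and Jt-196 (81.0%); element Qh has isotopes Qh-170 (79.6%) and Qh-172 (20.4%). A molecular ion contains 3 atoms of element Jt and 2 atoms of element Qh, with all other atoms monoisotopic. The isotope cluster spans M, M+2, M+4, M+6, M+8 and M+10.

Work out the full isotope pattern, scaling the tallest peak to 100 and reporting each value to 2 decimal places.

Element Jt pattern (n=3): 0.006859 : 0.087723 : 0.373977 : 0.531441
Element Qh pattern (n=2): 0.633616 : 0.324768 : 0.041616
Convolve the two distributions (both contribute in 2-u steps):
  M: 0.006859×0.633616 = 0.004346
  M+2: 0.006859×0.324768 + 0.087723×0.633616 = 0.057810
  M+4: 0.006859×0.041616 + 0.087723×0.324768 + 0.373977×0.633616 = 0.265733
  M+6: 0.087723×0.041616 + 0.373977×0.324768 + 0.531441×0.633616 = 0.461836
  M+8: 0.373977×0.041616 + 0.531441×0.324768 = 0.188158
  M+10: 0.531441×0.041616 = 0.022116
Scale to base peak (0.461836) = 100: 0.94 : 12.52 : 57.54 : 100.00 : 40.74 : 4.79

0.94 : 12.52 : 57.54 : 100.00 : 40.74 : 4.79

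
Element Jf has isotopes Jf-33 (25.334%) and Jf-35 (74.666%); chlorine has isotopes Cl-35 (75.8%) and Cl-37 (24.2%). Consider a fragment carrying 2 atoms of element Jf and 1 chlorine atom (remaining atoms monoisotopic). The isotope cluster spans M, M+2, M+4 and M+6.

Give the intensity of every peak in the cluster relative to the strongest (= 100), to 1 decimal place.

Element Jf pattern (n=2): 0.06418116 : 0.37831769 : 0.55750116
Chlorine pattern (n=1): 0.7580 : 0.2420
Convolve the two distributions (both contribute in 2-u steps):
  M: 0.06418116×0.7580 = 0.048649
  M+2: 0.06418116×0.2420 + 0.37831769×0.7580 = 0.302297
  M+4: 0.37831769×0.2420 + 0.55750116×0.7580 = 0.514139
  M+6: 0.55750116×0.2420 = 0.134915
Scale to base peak (0.514139) = 100: 9.5 : 58.8 : 100.0 : 26.2

9.5 : 58.8 : 100.0 : 26.2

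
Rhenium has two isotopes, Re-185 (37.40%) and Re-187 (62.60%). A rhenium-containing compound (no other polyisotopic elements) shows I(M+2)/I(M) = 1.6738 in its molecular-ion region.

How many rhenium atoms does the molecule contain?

1

The M+2/M ratio from n Re atoms is n · q/p = n · 0.6260/0.3740.
n = 1.6738 × 0.3740/0.6260 = 1.00 ≈ 1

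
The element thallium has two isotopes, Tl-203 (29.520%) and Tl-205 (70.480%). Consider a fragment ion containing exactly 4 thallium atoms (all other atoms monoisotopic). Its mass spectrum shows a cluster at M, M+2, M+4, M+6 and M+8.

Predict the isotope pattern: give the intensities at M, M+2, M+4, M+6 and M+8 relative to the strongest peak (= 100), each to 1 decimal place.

1.8 : 17.5 : 62.8 : 100.0 : 59.7

Each Tl atom is independently Tl-203 (p = 0.29520) or Tl-205 (q = 0.70480); the cluster is the binomial expansion (p + q)^4.
P(M) = 0.29520^4 = 0.007594
P(M+2) = 4 × 0.29520^3 × 0.70480^1 = 0.072523
P(M+4) = 6 × 0.29520^2 × 0.70480^2 = 0.259726
P(M+6) = 4 × 0.29520^1 × 0.70480^3 = 0.413403
P(M+8) = 0.70480^4 = 0.246754
The M+6 peak is largest (0.413403); scaling to 100 gives 1.8 : 17.5 : 62.8 : 100.0 : 59.7.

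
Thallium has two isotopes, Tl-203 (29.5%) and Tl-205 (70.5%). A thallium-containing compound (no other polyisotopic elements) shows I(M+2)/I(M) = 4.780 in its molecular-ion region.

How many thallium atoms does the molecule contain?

2

The M+2/M ratio from n Tl atoms is n · q/p = n · 0.705/0.295.
n = 4.780 × 0.295/0.705 = 2.00 ≈ 2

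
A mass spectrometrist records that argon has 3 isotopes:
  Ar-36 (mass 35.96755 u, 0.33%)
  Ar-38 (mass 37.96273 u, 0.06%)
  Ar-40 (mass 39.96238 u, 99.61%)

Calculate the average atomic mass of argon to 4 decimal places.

Ar = Σ fᵢ·mᵢ = 0.0033 × 35.96755 + 0.0006 × 37.96273 + 0.9961 × 39.96238
= 0.118693 + 0.022778 + 39.806527 = 39.947998 u

39.9480 u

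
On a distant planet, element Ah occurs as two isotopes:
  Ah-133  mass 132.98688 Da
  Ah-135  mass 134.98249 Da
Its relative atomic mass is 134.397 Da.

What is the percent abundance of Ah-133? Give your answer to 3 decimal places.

With x = fraction of Ah-133 (so Ah-135 is 1 − x):
132.98688·x + 134.98249·(1 − x) = 134.397
(132.98688 − 134.98249)·x = 134.397 − 134.98249
x = -0.58549 / -1.99561 = 0.29339 → 29.339% Ah-133, 70.661% Ah-135.

29.339%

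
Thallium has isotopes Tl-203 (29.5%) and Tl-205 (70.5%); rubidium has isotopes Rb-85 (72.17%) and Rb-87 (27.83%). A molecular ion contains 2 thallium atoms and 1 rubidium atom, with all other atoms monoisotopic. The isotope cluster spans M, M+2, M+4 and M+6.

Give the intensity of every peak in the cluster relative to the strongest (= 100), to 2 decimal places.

Thallium pattern (n=2): 0.087025 : 0.41595 : 0.497025
Rubidium pattern (n=1): 0.7217 : 0.2783
Convolve the two distributions (both contribute in 2-u steps):
  M: 0.087025×0.7217 = 0.062806
  M+2: 0.087025×0.2783 + 0.41595×0.7217 = 0.324410
  M+4: 0.41595×0.2783 + 0.497025×0.7217 = 0.474462
  M+6: 0.497025×0.2783 = 0.138322
Scale to base peak (0.474462) = 100: 13.24 : 68.37 : 100.00 : 29.15

13.24 : 68.37 : 100.00 : 29.15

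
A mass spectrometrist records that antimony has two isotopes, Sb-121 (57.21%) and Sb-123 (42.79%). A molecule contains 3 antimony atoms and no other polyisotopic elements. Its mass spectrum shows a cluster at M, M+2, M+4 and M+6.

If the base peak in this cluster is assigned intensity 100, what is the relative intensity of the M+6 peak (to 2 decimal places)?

Binomial terms of (0.5721 + 0.4279)^3: M 0.1872, M+2 0.4202, M+4 0.3143, M+6 0.0783 → M+2 is the base peak.
P(M+2) = C(3,1) × 0.5721^2 × 0.4279^1 = 3 × 0.32729841 × 0.4279 = 0.420153 (base)
P(M+6) = C(3,3) × 0.5721^0 × 0.4279^3 = 1 × 1.0000 × 0.07834781 = 0.078348
Relative intensity = 0.078348 / 0.420153 × 100 = 18.65

18.65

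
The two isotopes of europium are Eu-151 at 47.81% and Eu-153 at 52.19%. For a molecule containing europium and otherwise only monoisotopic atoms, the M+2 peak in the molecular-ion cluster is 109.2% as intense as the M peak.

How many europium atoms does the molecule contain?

The M+2/M ratio from n Eu atoms is n · q/p = n · 0.5219/0.4781.
n = 1.092 × 0.4781/0.5219 = 1.00 ≈ 1

1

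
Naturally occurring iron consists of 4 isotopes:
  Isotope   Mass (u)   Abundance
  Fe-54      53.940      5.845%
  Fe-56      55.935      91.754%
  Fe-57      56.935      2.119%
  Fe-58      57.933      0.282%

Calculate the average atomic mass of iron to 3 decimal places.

55.845 u

Ar = Σ fᵢ·mᵢ = 0.05845 × 53.940 + 0.91754 × 55.935 + 0.02119 × 56.935 + 0.00282 × 57.933
= 3.1528 + 51.3226 + 1.2065 + 0.1634 = 55.8453 u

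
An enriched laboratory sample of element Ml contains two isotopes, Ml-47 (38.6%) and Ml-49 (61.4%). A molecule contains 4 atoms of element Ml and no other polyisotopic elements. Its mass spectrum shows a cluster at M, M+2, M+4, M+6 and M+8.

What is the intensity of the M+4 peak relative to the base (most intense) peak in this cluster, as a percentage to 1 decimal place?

94.3%

Term probabilities: M 0.0222, M+2 0.1413, M+4 0.3370, M+6 0.3574, M+8 0.1421. Base peak = M+6.
P(M+6) = C(4,3) × 0.386^1 × 0.614^3 = 4 × 0.3860 × 0.23147554 = 0.357398 (base)
P(M+4) = C(4,2) × 0.386^2 × 0.614^2 = 6 × 0.148996 × 0.376996 = 0.337025
Relative intensity = 0.337025 / 0.357398 × 100 = 94.3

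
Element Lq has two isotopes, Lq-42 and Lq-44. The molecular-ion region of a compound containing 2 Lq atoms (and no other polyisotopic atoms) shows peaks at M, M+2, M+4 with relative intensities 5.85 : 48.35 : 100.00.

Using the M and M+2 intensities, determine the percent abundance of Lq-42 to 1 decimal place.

Let p = fractional abundance of Lq-42. I(M+2)/I(M) = [C(2,1)·p^1·(1−p)] / p^2 = 2·(1−p)/p = 48.35/5.85 = 8.2650
(1−p)/p = 8.2650/2 = 4.1325  ⇒  p = 1/(1 + 4.1325) = 0.1948
Lq-42: 19.5%, Lq-44: 80.5%.

19.5%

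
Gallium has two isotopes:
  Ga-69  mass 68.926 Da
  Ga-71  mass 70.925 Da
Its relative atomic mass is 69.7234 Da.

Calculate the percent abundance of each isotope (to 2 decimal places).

Ga-69: 60.11%, Ga-71: 39.89%

With x = fraction of Ga-69 (so Ga-71 is 1 − x):
68.926·x + 70.925·(1 − x) = 69.7234
(68.926 − 70.925)·x = 69.7234 − 70.925
x = -1.2016 / -1.999 = 0.60110 → 60.11% Ga-69, 39.89% Ga-71.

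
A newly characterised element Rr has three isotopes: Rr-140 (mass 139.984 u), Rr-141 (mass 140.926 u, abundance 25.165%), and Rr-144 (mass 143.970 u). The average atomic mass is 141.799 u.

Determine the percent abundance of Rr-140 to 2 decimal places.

35.25%

Let x and y be the fractions of Rr-140 and Rr-144. Then x + y = 1 − 0.25165 = 0.74835 and 139.984x + 143.970y = 141.799 − 0.25165×140.926 = 106.3349721.
Substituting: 139.984x + 143.970(0.74835 − x) = 106.3349721
(139.984 − 143.970)x = -1.4049774  ⇒  x = 0.35248, y = 0.39587
Rr-140: 35.25%, Rr-144: 39.59%.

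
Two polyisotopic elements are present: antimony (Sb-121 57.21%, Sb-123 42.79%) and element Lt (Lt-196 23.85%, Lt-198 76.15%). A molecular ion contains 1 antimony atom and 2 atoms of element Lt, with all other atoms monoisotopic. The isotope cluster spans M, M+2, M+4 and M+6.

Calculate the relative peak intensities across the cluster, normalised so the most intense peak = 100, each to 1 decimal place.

6.7 : 47.7 : 100.0 : 50.9

Antimony pattern (n=1): 0.5721 : 0.4279
Element Lt pattern (n=2): 0.05688225 : 0.3632355 : 0.57988225
Convolve the two distributions (both contribute in 2-u steps):
  M: 0.5721×0.05688225 = 0.032542
  M+2: 0.5721×0.3632355 + 0.4279×0.05688225 = 0.232147
  M+4: 0.5721×0.57988225 + 0.4279×0.3632355 = 0.487179
  M+6: 0.4279×0.57988225 = 0.248132
Scale to base peak (0.487179) = 100: 6.7 : 47.7 : 100.0 : 50.9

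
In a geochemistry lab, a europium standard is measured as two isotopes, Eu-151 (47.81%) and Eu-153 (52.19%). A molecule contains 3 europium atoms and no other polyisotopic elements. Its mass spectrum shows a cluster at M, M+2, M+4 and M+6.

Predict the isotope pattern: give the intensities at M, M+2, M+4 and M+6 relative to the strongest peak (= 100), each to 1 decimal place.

Each Eu atom is independently Eu-151 (p = 0.4781) or Eu-153 (q = 0.5219); the cluster is the binomial expansion (p + q)^3.
P(M) = 0.4781^3 = 0.109284
P(M+2) = 3 × 0.4781^2 × 0.5219^1 = 0.357887
P(M+4) = 3 × 0.4781^1 × 0.5219^2 = 0.390674
P(M+6) = 0.5219^3 = 0.142155
The M+4 peak is largest (0.390674); scaling to 100 gives 28.0 : 91.6 : 100.0 : 36.4.

28.0 : 91.6 : 100.0 : 36.4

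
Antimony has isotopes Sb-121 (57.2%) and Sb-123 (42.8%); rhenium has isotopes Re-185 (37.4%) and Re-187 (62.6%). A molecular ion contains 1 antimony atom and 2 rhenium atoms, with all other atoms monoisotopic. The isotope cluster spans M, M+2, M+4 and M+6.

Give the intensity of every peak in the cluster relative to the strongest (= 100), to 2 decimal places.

Antimony pattern (n=1): 0.5720 : 0.4280
Rhenium pattern (n=2): 0.139876 : 0.468248 : 0.391876
Convolve the two distributions (both contribute in 2-u steps):
  M: 0.5720×0.139876 = 0.080009
  M+2: 0.5720×0.468248 + 0.4280×0.139876 = 0.327705
  M+4: 0.5720×0.391876 + 0.4280×0.468248 = 0.424563
  M+6: 0.4280×0.391876 = 0.167723
Scale to base peak (0.424563) = 100: 18.85 : 77.19 : 100.00 : 39.50

18.85 : 77.19 : 100.00 : 39.50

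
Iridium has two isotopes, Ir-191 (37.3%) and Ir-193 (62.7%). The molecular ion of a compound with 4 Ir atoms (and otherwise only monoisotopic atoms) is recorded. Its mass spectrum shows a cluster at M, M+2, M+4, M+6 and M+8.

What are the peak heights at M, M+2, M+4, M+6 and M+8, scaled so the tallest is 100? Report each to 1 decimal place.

5.3 : 35.4 : 89.2 : 100.0 : 42.0

Expanding (0.373 + 0.627)^4:
P(M) = 0.373^4 = 0.019357
P(M+2) = 4 × 0.373^3 × 0.627^1 = 0.130153
P(M+4) = 6 × 0.373^2 × 0.627^2 = 0.328174
P(M+6) = 4 × 0.373^1 × 0.627^3 = 0.367766
P(M+8) = 0.627^4 = 0.154550
The M+6 peak is largest (0.367766); scaling to 100 gives 5.3 : 35.4 : 89.2 : 100.0 : 42.0.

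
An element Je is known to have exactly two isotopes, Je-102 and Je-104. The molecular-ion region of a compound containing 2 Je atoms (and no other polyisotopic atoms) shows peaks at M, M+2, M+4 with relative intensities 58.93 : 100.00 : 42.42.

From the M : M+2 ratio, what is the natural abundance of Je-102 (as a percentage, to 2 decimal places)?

Let p = fractional abundance of Je-102. I(M+2)/I(M) = [C(2,1)·p^1·(1−p)] / p^2 = 2·(1−p)/p = 100.00/58.93 = 1.6969
(1−p)/p = 1.6969/2 = 0.8485  ⇒  p = 1/(1 + 0.8485) = 0.5410
Je-102: 54.10%, Je-104: 45.90%.

54.10%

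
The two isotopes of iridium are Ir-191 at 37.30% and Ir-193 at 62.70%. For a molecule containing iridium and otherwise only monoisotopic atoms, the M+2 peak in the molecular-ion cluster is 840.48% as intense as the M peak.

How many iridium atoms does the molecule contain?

With n Ir atoms, P(M+2)/P(M) = C(n,1)·p^(n−1)q / p^n = n·q/p = n · 0.6270/0.3730.
n = 8.4048 × 0.3730/0.6270 = 5.00 ≈ 5

5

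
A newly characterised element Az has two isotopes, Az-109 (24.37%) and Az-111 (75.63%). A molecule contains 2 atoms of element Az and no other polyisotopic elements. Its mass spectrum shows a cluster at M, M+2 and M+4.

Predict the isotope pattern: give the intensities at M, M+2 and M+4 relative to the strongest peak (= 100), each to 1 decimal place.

10.4 : 64.4 : 100.0

Each Az atom is independently Az-109 (p = 0.2437) or Az-111 (q = 0.7563); the cluster is the binomial expansion (p + q)^2.
P(M) = 0.2437^2 = 0.059390
P(M+2) = 2 × 0.2437^1 × 0.7563^1 = 0.368621
P(M+4) = 0.7563^2 = 0.571990
The M+4 peak is largest (0.571990); scaling to 100 gives 10.4 : 64.4 : 100.0.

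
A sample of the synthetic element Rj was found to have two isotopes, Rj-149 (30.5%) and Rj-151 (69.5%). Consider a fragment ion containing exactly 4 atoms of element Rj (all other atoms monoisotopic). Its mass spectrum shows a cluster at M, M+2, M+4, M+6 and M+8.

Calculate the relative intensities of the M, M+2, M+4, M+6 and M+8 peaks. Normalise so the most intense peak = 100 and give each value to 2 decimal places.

2.11 : 19.26 : 65.83 : 100.00 : 56.97

Each Rj atom is independently Rj-149 (p = 0.305) or Rj-151 (q = 0.695); the cluster is the binomial expansion (p + q)^4.
P(M) = 0.305^4 = 0.008654
P(M+2) = 4 × 0.305^3 × 0.695^1 = 0.078876
P(M+4) = 6 × 0.305^2 × 0.695^2 = 0.269600
P(M+6) = 4 × 0.305^1 × 0.695^3 = 0.409557
P(M+8) = 0.695^4 = 0.233313
The M+6 peak is largest (0.409557); scaling to 100 gives 2.11 : 19.26 : 65.83 : 100.00 : 56.97.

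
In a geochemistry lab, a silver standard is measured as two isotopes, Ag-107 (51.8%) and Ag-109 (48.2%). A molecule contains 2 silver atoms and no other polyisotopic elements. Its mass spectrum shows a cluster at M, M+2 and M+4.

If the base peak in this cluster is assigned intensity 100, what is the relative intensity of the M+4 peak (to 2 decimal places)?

46.53

(0.518 + 0.482)^2 gives M 0.2683, M+2 0.4994, M+4 0.2323; the largest is M+2.
P(M+2) = C(2,1) × 0.518^1 × 0.482^1 = 2 × 0.5180 × 0.4820 = 0.499352 (base)
P(M+4) = C(2,2) × 0.518^0 × 0.482^2 = 1 × 1.0000 × 0.232324 = 0.232324
Relative intensity = 0.232324 / 0.499352 × 100 = 46.53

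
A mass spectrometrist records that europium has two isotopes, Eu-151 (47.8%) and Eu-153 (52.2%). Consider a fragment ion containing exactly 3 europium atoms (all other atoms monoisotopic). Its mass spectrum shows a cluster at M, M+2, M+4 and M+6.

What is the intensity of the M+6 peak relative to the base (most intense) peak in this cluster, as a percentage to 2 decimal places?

36.40%

Term probabilities: M 0.1092, M+2 0.3578, M+4 0.3907, M+6 0.1422. Base peak = M+4.
P(M+4) = C(3,2) × 0.478^1 × 0.522^2 = 3 × 0.4780 × 0.272484 = 0.390742 (base)
P(M+6) = C(3,3) × 0.478^0 × 0.522^3 = 1 × 1.0000 × 0.14223665 = 0.142237
Relative intensity = 0.142237 / 0.390742 × 100 = 36.40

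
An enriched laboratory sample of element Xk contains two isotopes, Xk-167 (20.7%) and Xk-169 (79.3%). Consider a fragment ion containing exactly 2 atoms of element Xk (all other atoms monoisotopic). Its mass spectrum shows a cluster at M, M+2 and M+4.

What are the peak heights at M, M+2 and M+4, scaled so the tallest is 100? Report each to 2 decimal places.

The 2 Xk atoms are independent, so intensities follow the terms of (0.207 + 0.793)^2.
P(M) = 0.207^2 = 0.042849
P(M+2) = 2 × 0.207^1 × 0.793^1 = 0.328302
P(M+4) = 0.793^2 = 0.628849
The M+4 peak is largest (0.628849); scaling to 100 gives 6.81 : 52.21 : 100.00.

6.81 : 52.21 : 100.00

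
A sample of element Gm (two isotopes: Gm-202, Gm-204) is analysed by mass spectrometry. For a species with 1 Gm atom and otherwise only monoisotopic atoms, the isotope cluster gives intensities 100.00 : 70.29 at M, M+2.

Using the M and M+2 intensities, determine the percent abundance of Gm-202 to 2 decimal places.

58.72%

If p is the fraction of Gm that is Gm-202, then I(M+2)/I(M) = [C(1,1)·p^0·(1−p)] / p^1 = 1·(1−p)/p = 70.29/100.00 = 0.7029
(1−p)/p = 0.7029/1 = 0.7029  ⇒  p = 1/(1 + 0.7029) = 0.5872
Gm-202: 58.72%, Gm-204: 41.28%.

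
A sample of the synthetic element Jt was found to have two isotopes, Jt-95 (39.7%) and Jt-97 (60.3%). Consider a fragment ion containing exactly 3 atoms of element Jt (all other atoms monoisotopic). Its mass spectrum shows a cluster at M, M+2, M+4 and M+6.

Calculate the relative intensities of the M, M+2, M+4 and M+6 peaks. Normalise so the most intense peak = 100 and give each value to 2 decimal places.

Expanding (0.397 + 0.603)^3:
P(M) = 0.397^3 = 0.062571
P(M+2) = 3 × 0.397^2 × 0.603^1 = 0.285115
P(M+4) = 3 × 0.397^1 × 0.603^2 = 0.433058
P(M+6) = 0.603^3 = 0.219256
The M+4 peak is largest (0.433058); scaling to 100 gives 14.45 : 65.84 : 100.00 : 50.63.

14.45 : 65.84 : 100.00 : 50.63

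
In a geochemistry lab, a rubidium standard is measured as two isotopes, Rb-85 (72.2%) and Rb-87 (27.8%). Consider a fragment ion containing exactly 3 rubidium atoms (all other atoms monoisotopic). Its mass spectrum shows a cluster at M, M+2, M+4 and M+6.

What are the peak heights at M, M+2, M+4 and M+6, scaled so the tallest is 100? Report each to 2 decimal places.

86.57 : 100.00 : 38.50 : 4.94

Each Rb atom is independently Rb-85 (p = 0.722) or Rb-87 (q = 0.278); the cluster is the binomial expansion (p + q)^3.
P(M) = 0.722^3 = 0.376367
P(M+2) = 3 × 0.722^2 × 0.278^1 = 0.434751
P(M+4) = 3 × 0.722^1 × 0.278^2 = 0.167397
P(M+6) = 0.278^3 = 0.021485
The M+2 peak is largest (0.434751); scaling to 100 gives 86.57 : 100.00 : 38.50 : 4.94.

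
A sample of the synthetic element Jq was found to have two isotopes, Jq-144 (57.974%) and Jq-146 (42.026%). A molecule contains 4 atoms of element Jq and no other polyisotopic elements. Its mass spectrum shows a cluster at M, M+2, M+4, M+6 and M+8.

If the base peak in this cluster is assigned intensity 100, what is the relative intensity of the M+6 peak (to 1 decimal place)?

48.3

Term probabilities: M 0.1130, M+2 0.3276, M+4 0.3562, M+6 0.1721, M+8 0.0312. Base peak = M+4.
P(M+4) = C(4,2) × 0.57974^2 × 0.42026^2 = 6 × 0.33609847 × 0.17661847 = 0.356167 (base)
P(M+6) = C(4,3) × 0.57974^1 × 0.42026^3 = 4 × 0.57974 × 0.07422568 = 0.172126
Relative intensity = 0.172126 / 0.356167 × 100 = 48.3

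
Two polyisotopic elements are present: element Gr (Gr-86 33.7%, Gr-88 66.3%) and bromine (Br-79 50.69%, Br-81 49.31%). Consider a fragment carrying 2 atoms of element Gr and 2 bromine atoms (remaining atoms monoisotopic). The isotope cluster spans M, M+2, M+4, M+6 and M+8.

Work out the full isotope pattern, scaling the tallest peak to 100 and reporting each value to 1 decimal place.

Element Gr pattern (n=2): 0.113569 : 0.446862 : 0.439569
Bromine pattern (n=2): 0.25694761 : 0.49990478 : 0.24314761
Convolve the two distributions (both contribute in 2-u steps):
  M: 0.113569×0.25694761 = 0.029181
  M+2: 0.113569×0.49990478 + 0.446862×0.25694761 = 0.171594
  M+4: 0.113569×0.24314761 + 0.446862×0.49990478 + 0.439569×0.25694761 = 0.363949
  M+6: 0.446862×0.24314761 + 0.439569×0.49990478 = 0.328396
  M+8: 0.439569×0.24314761 = 0.106880
Scale to base peak (0.363949) = 100: 8.0 : 47.1 : 100.0 : 90.2 : 29.4

8.0 : 47.1 : 100.0 : 90.2 : 29.4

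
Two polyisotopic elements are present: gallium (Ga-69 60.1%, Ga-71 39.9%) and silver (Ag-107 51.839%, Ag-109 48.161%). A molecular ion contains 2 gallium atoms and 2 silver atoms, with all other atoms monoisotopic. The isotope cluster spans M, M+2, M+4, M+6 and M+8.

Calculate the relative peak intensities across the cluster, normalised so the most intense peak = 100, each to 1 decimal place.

Gallium pattern (n=2): 0.361201 : 0.479598 : 0.159201
Silver pattern (n=2): 0.26872819 : 0.49932362 : 0.23194819
Convolve the two distributions (both contribute in 2-u steps):
  M: 0.361201×0.26872819 = 0.097065
  M+2: 0.361201×0.49932362 + 0.479598×0.26872819 = 0.309238
  M+4: 0.361201×0.23194819 + 0.479598×0.49932362 + 0.159201×0.26872819 = 0.366036
  M+6: 0.479598×0.23194819 + 0.159201×0.49932362 = 0.190735
  M+8: 0.159201×0.23194819 = 0.036926
Scale to base peak (0.366036) = 100: 26.5 : 84.5 : 100.0 : 52.1 : 10.1

26.5 : 84.5 : 100.0 : 52.1 : 10.1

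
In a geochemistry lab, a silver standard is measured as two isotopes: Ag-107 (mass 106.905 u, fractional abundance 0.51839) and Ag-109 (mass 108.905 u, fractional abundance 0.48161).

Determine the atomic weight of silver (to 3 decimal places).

107.868 u

Average mass = Σ (abundance × isotope mass) = 0.51839 × 106.905 + 0.48161 × 108.905
= 55.4185 + 52.4497 = 107.8682 u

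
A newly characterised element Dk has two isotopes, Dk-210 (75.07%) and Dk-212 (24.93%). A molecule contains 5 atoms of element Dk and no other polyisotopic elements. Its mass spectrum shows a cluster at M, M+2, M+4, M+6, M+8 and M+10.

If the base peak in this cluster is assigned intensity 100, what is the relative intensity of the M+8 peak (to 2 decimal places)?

Binomial terms of (0.7507 + 0.2493)^5: M 0.2384, M+2 0.3959, M+4 0.2629, M+6 0.0873, M+8 0.0145, M+10 0.0010 → M+2 is the base peak.
P(M+2) = C(5,1) × 0.7507^4 × 0.2493^1 = 5 × 0.31758915 × 0.2493 = 0.395875 (base)
P(M+8) = C(5,4) × 0.7507^1 × 0.2493^4 = 5 × 0.7507 × 0.00386268 = 0.014499
Relative intensity = 0.014499 / 0.395875 × 100 = 3.66

3.66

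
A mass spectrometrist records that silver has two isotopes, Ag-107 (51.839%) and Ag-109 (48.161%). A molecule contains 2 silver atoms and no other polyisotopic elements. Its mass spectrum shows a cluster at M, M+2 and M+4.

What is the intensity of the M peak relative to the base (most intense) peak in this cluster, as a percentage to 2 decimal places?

Term probabilities: M 0.2687, M+2 0.4993, M+4 0.2319. Base peak = M+2.
P(M+2) = C(2,1) × 0.51839^1 × 0.48161^1 = 2 × 0.51839 × 0.48161 = 0.499324 (base)
P(M) = C(2,0) × 0.51839^2 × 0.48161^0 = 1 × 0.26872819 × 1.0000 = 0.268728
Relative intensity = 0.268728 / 0.499324 × 100 = 53.82

53.82%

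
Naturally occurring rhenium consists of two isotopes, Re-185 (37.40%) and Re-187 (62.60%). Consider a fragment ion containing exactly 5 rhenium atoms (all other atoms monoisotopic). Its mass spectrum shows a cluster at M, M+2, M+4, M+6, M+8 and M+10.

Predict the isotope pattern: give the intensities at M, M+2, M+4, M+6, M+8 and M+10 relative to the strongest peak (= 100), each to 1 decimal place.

Expanding (0.3740 + 0.6260)^5:
P(M) = 0.3740^5 = 0.007317
P(M+2) = 5 × 0.3740^4 × 0.6260^1 = 0.061239
P(M+4) = 10 × 0.3740^3 × 0.6260^2 = 0.205005
P(M+6) = 10 × 0.3740^2 × 0.6260^3 = 0.343136
P(M+8) = 5 × 0.3740^1 × 0.6260^4 = 0.287170
P(M+10) = 0.6260^5 = 0.096133
The M+6 peak is largest (0.343136); scaling to 100 gives 2.1 : 17.8 : 59.7 : 100.0 : 83.7 : 28.0.

2.1 : 17.8 : 59.7 : 100.0 : 83.7 : 28.0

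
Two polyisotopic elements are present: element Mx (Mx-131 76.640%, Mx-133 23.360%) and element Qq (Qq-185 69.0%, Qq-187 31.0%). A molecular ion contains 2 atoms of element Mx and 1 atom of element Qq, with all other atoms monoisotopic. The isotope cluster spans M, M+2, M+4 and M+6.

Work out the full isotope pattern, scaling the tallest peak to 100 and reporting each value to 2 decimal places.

Element Mx pattern (n=2): 0.58736896 : 0.35806208 : 0.05456896
Element Qq pattern (n=1): 0.6900 : 0.3100
Convolve the two distributions (both contribute in 2-u steps):
  M: 0.58736896×0.6900 = 0.405285
  M+2: 0.58736896×0.3100 + 0.35806208×0.6900 = 0.429147
  M+4: 0.35806208×0.3100 + 0.05456896×0.6900 = 0.148652
  M+6: 0.05456896×0.3100 = 0.016916
Scale to base peak (0.429147) = 100: 94.44 : 100.00 : 34.64 : 3.94

94.44 : 100.00 : 34.64 : 3.94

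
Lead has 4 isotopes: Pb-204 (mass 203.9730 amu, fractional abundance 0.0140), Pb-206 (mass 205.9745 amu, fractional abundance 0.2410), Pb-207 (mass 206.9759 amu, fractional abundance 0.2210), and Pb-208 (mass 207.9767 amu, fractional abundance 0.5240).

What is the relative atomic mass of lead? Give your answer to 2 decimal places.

207.22 amu

The abundance-weighted mean is 0.0140 × 203.9730 + 0.2410 × 205.9745 + 0.2210 × 206.9759 + 0.5240 × 207.9767
= 2.85562 + 49.63985 + 45.74167 + 108.97979 = 207.21693 amu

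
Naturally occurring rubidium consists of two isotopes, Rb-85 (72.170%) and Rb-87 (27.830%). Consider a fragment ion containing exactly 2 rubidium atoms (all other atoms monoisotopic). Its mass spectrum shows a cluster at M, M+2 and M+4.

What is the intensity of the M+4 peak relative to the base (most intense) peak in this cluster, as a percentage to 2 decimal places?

Binomial terms of (0.72170 + 0.27830)^2: M 0.5209, M+2 0.4017, M+4 0.0775 → M is the base peak.
P(M) = C(2,0) × 0.72170^2 × 0.27830^0 = 1 × 0.52085089 × 1.0000 = 0.520851 (base)
P(M+4) = C(2,2) × 0.72170^0 × 0.27830^2 = 1 × 1.0000 × 0.07745089 = 0.077451
Relative intensity = 0.077451 / 0.520851 × 100 = 14.87

14.87%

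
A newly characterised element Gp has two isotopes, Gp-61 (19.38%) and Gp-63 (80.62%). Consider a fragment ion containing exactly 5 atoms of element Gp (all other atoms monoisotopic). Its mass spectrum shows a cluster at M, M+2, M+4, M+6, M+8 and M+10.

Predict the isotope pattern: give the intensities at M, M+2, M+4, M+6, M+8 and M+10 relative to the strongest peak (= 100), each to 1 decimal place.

Expanding (0.1938 + 0.8062)^5:
P(M) = 0.1938^5 = 0.000273
P(M+2) = 5 × 0.1938^4 × 0.8062^1 = 0.005686
P(M+4) = 10 × 0.1938^3 × 0.8062^2 = 0.047309
P(M+6) = 10 × 0.1938^2 × 0.8062^3 = 0.196805
P(M+8) = 5 × 0.1938^1 × 0.8062^4 = 0.409350
P(M+10) = 0.8062^5 = 0.340576
The M+8 peak is largest (0.409350); scaling to 100 gives 0.1 : 1.4 : 11.6 : 48.1 : 100.0 : 83.2.

0.1 : 1.4 : 11.6 : 48.1 : 100.0 : 83.2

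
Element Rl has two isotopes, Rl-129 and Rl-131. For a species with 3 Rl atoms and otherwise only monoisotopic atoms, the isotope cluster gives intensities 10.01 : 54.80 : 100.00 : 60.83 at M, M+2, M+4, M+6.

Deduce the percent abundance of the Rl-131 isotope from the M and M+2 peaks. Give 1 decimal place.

Let p = fractional abundance of Rl-129. I(M+2)/I(M) = [C(3,1)·p^2·(1−p)] / p^3 = 3·(1−p)/p = 54.80/10.01 = 5.4745
(1−p)/p = 5.4745/3 = 1.8248  ⇒  p = 1/(1 + 1.8248) = 0.3540
Rl-129: 35.4%, Rl-131: 64.6%.

64.6%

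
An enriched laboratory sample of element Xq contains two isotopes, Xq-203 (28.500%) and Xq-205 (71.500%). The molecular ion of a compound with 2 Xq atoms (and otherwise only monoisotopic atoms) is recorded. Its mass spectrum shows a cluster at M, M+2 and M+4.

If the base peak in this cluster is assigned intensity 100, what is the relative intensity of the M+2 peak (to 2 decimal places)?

79.72

Binomial terms of (0.28500 + 0.71500)^2: M 0.0812, M+2 0.4076, M+4 0.5112 → M+4 is the base peak.
P(M+4) = C(2,2) × 0.28500^0 × 0.71500^2 = 1 × 1.0000 × 0.511225 = 0.511225 (base)
P(M+2) = C(2,1) × 0.28500^1 × 0.71500^1 = 2 × 0.2850 × 0.7150 = 0.407550
Relative intensity = 0.407550 / 0.511225 × 100 = 79.72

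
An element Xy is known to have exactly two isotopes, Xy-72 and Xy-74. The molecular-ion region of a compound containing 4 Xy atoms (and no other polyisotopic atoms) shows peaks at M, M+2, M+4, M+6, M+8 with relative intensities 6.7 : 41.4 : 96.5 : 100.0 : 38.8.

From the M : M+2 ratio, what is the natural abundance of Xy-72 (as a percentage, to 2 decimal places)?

Write p for the Xy-72 fraction. I(M+2)/I(M) = [C(4,1)·p^3·(1−p)] / p^4 = 4·(1−p)/p = 41.4/6.7 = 6.1791
(1−p)/p = 6.1791/4 = 1.5448  ⇒  p = 1/(1 + 1.5448) = 0.3930
Xy-72: 39.30%, Xy-74: 60.70%.

39.30%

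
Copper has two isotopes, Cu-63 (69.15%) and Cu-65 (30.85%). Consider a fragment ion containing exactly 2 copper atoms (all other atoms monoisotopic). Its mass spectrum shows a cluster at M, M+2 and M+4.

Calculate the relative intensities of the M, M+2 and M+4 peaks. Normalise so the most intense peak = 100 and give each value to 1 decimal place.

100.0 : 89.2 : 19.9

Each Cu atom is independently Cu-63 (p = 0.6915) or Cu-65 (q = 0.3085); the cluster is the binomial expansion (p + q)^2.
P(M) = 0.6915^2 = 0.478172
P(M+2) = 2 × 0.6915^1 × 0.3085^1 = 0.426656
P(M+4) = 0.3085^2 = 0.095172
The M peak is largest (0.478172); scaling to 100 gives 100.0 : 89.2 : 19.9.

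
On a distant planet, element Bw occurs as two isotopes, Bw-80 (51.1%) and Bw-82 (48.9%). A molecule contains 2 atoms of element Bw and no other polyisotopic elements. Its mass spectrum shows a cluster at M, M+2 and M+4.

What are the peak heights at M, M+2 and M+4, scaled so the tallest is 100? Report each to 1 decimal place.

The 2 Bw atoms are independent, so intensities follow the terms of (0.511 + 0.489)^2.
P(M) = 0.511^2 = 0.261121
P(M+2) = 2 × 0.511^1 × 0.489^1 = 0.499758
P(M+4) = 0.489^2 = 0.239121
The M+2 peak is largest (0.499758); scaling to 100 gives 52.2 : 100.0 : 47.8.

52.2 : 100.0 : 47.8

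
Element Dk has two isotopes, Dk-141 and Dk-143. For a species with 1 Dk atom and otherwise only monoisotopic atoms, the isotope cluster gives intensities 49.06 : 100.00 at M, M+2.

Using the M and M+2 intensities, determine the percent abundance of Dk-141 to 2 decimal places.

32.91%

Write p for the Dk-141 fraction. I(M+2)/I(M) = [C(1,1)·p^0·(1−p)] / p^1 = 1·(1−p)/p = 100.00/49.06 = 2.0383
(1−p)/p = 2.0383/1 = 2.0383  ⇒  p = 1/(1 + 2.0383) = 0.3291
Dk-141: 32.91%, Dk-143: 67.09%.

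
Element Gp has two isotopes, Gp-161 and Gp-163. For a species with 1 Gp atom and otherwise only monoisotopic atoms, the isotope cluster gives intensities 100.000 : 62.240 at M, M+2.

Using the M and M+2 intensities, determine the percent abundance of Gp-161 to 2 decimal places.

Let p = fractional abundance of Gp-161. I(M+2)/I(M) = [C(1,1)·p^0·(1−p)] / p^1 = 1·(1−p)/p = 62.240/100.000 = 0.6224
(1−p)/p = 0.6224/1 = 0.6224  ⇒  p = 1/(1 + 0.6224) = 0.6164
Gp-161: 61.64%, Gp-163: 38.36%.

61.64%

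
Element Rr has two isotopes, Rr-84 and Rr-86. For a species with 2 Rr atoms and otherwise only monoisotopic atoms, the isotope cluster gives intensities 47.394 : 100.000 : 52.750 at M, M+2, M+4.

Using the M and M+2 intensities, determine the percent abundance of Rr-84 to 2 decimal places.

Let p = fractional abundance of Rr-84. I(M+2)/I(M) = [C(2,1)·p^1·(1−p)] / p^2 = 2·(1−p)/p = 100.000/47.394 = 2.1100
(1−p)/p = 2.1100/2 = 1.0550  ⇒  p = 1/(1 + 1.0550) = 0.4866
Rr-84: 48.66%, Rr-86: 51.34%.

48.66%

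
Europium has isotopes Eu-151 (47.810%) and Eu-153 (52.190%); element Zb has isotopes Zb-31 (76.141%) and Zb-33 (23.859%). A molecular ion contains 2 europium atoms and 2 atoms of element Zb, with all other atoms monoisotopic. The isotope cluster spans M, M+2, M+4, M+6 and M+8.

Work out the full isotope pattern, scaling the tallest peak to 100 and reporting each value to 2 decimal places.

Europium pattern (n=2): 0.22857961 : 0.49904078 : 0.27237961
Element Zb pattern (n=2): 0.57974519 : 0.36332962 : 0.05692519
Convolve the two distributions (both contribute in 2-u steps):
  M: 0.22857961×0.57974519 = 0.132518
  M+2: 0.22857961×0.36332962 + 0.49904078×0.57974519 = 0.372366
  M+4: 0.22857961×0.05692519 + 0.49904078×0.36332962 + 0.27237961×0.57974519 = 0.352239
  M+6: 0.49904078×0.05692519 + 0.27237961×0.36332962 = 0.127372
  M+8: 0.27237961×0.05692519 = 0.015505
Scale to base peak (0.372366) = 100: 35.59 : 100.00 : 94.59 : 34.21 : 4.16

35.59 : 100.00 : 94.59 : 34.21 : 4.16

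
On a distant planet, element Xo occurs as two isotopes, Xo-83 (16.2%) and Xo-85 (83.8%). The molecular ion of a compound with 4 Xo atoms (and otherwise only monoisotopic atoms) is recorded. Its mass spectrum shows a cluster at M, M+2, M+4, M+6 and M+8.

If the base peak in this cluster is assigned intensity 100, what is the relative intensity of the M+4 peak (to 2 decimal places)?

Binomial terms of (0.162 + 0.838)^4: M 0.0007, M+2 0.0143, M+4 0.1106, M+6 0.3813, M+8 0.4931 → M+8 is the base peak.
P(M+8) = C(4,4) × 0.162^0 × 0.838^4 = 1 × 1.0000 × 0.49314664 = 0.493147 (base)
P(M+4) = C(4,2) × 0.162^2 × 0.838^2 = 6 × 0.026244 × 0.702244 = 0.110578
Relative intensity = 0.110578 / 0.493147 × 100 = 22.42

22.42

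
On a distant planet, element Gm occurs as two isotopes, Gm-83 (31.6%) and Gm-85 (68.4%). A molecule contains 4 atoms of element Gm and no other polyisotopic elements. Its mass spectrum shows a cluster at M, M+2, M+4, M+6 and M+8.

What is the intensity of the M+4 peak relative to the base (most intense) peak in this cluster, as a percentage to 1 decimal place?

Term probabilities: M 0.0100, M+2 0.0863, M+4 0.2803, M+6 0.4045, M+8 0.2189. Base peak = M+6.
P(M+6) = C(4,3) × 0.316^1 × 0.684^3 = 4 × 0.3160 × 0.3200135 = 0.404497 (base)
P(M+4) = C(4,2) × 0.316^2 × 0.684^2 = 6 × 0.099856 × 0.467856 = 0.280309
Relative intensity = 0.280309 / 0.404497 × 100 = 69.3

69.3%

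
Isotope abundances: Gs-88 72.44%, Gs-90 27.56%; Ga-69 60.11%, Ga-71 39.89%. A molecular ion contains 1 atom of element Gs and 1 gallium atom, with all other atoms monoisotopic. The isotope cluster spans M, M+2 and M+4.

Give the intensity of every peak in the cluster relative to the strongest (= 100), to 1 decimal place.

95.8 : 100.0 : 24.2

Element Gs pattern (n=1): 0.7244 : 0.2756
Gallium pattern (n=1): 0.6011 : 0.3989
Convolve the two distributions (both contribute in 2-u steps):
  M: 0.7244×0.6011 = 0.435437
  M+2: 0.7244×0.3989 + 0.2756×0.6011 = 0.454626
  M+4: 0.2756×0.3989 = 0.109937
Scale to base peak (0.454626) = 100: 95.8 : 100.0 : 24.2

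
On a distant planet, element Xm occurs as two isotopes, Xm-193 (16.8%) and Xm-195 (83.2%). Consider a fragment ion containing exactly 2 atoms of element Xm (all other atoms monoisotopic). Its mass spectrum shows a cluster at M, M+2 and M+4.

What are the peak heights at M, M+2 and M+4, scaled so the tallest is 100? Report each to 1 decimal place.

4.1 : 40.4 : 100.0

Expanding (0.168 + 0.832)^2:
P(M) = 0.168^2 = 0.028224
P(M+2) = 2 × 0.168^1 × 0.832^1 = 0.279552
P(M+4) = 0.832^2 = 0.692224
The M+4 peak is largest (0.692224); scaling to 100 gives 4.1 : 40.4 : 100.0.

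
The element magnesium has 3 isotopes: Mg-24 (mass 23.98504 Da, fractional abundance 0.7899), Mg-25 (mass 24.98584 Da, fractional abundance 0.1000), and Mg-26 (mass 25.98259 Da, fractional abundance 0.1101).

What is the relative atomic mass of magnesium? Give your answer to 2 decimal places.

24.31 Da

The abundance-weighted mean is 0.7899 × 23.98504 + 0.1000 × 24.98584 + 0.1101 × 25.98259
= 18.945783 + 2.498584 + 2.860683 = 24.305050 Da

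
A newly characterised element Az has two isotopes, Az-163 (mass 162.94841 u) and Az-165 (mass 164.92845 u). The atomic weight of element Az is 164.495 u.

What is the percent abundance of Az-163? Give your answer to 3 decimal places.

Writing the weighted mean with unknown fraction x of Az-163:
162.94841·x + 164.92845·(1 − x) = 164.495
(162.94841 − 164.92845)·x = 164.495 − 164.92845
x = -0.43345 / -1.98004 = 0.21891 → 21.891% Az-163, 78.109% Az-165.

21.891%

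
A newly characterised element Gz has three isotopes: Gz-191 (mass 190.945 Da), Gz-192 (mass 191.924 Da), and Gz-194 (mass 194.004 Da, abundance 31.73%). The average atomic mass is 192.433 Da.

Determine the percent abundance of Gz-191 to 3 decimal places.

15.422%

Let x and y be the fractions of Gz-191 and Gz-192. Then x + y = 1 − 0.3173 = 0.6827 and 190.945x + 191.924y = 192.433 − 0.3173×194.004 = 130.8755308.
Substituting: 190.945x + 191.924(0.6827 − x) = 130.8755308
(190.945 − 191.924)x = -0.150984  ⇒  x = 0.15422, y = 0.52848
Gz-191: 15.422%, Gz-192: 52.848%.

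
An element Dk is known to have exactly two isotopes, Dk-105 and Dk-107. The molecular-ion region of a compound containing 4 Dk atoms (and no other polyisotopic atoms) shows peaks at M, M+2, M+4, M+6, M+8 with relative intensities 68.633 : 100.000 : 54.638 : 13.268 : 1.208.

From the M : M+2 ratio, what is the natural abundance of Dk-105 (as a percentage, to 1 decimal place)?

73.3%

If p is the fraction of Dk that is Dk-105, then I(M+2)/I(M) = [C(4,1)·p^3·(1−p)] / p^4 = 4·(1−p)/p = 100.000/68.633 = 1.4570
(1−p)/p = 1.4570/4 = 0.3643  ⇒  p = 1/(1 + 0.3643) = 0.7330
Dk-105: 73.3%, Dk-107: 26.7%.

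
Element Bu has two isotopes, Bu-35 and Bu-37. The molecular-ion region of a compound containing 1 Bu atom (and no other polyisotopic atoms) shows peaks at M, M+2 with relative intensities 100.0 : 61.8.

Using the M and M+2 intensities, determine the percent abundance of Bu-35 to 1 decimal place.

61.8%

Write p for the Bu-35 fraction. I(M+2)/I(M) = [C(1,1)·p^0·(1−p)] / p^1 = 1·(1−p)/p = 61.8/100.0 = 0.6180
(1−p)/p = 0.6180/1 = 0.6180  ⇒  p = 1/(1 + 0.6180) = 0.6180
Bu-35: 61.8%, Bu-37: 38.2%.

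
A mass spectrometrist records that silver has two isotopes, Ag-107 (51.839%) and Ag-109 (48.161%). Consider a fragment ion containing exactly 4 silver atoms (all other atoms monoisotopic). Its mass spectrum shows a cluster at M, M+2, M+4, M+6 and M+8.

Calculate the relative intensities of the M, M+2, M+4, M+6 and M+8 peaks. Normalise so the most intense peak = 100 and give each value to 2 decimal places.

19.31 : 71.76 : 100.00 : 61.94 : 14.39

Each Ag atom is independently Ag-107 (p = 0.51839) or Ag-109 (q = 0.48161); the cluster is the binomial expansion (p + q)^4.
P(M) = 0.51839^4 = 0.072215
P(M+2) = 4 × 0.51839^3 × 0.48161^1 = 0.268365
P(M+4) = 6 × 0.51839^2 × 0.48161^2 = 0.373986
P(M+6) = 4 × 0.51839^1 × 0.48161^3 = 0.231634
P(M+8) = 0.48161^4 = 0.053800
The M+4 peak is largest (0.373986); scaling to 100 gives 19.31 : 71.76 : 100.00 : 61.94 : 14.39.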